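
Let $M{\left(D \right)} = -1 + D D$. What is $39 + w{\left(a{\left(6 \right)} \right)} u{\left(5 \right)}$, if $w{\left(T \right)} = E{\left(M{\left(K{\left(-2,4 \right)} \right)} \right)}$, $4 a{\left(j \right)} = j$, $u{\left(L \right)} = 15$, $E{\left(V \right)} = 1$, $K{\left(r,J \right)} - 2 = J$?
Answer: $54$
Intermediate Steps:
$K{\left(r,J \right)} = 2 + J$
$M{\left(D \right)} = -1 + D^{2}$
$a{\left(j \right)} = \frac{j}{4}$
$w{\left(T \right)} = 1$
$39 + w{\left(a{\left(6 \right)} \right)} u{\left(5 \right)} = 39 + 1 \cdot 15 = 39 + 15 = 54$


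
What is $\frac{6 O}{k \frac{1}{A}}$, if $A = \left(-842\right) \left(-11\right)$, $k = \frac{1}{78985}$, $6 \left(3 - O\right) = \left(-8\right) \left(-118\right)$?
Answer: $-677423698820$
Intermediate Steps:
$O = - \frac{463}{3}$ ($O = 3 - \frac{\left(-8\right) \left(-118\right)}{6} = 3 - \frac{472}{3} = - \frac{463}{3} \approx -154.33$)
$k = \frac{1}{78985} \approx 1.2661 \cdot 10^{-5}$
$A = 9262$
$\frac{6 O}{k \frac{1}{A}} = \frac{6 \left(- \frac{463}{3}\right)}{\frac{1}{78985} \cdot \frac{1}{9262}} = - \frac{926}{\frac{1}{78985} \cdot \frac{1}{9262}} = - 926 \frac{1}{\frac{1}{731559070}} = \left(-926\right) 731559070 = -677423698820$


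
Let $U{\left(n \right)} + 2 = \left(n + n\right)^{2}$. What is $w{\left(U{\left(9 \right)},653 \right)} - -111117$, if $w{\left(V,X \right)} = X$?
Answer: $111770$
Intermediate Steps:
$U{\left(n \right)} = -2 + 4 n^{2}$ ($U{\left(n \right)} = -2 + \left(n + n\right)^{2} = -2 + \left(2 n\right)^{2} = -2 + 4 n^{2}$)
$w{\left(U{\left(9 \right)},653 \right)} - -111117 = 653 - -111117 = 653 + 111117 = 111770$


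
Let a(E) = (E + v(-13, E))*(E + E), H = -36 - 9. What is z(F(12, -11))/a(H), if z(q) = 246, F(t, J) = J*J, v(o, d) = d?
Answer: 41/1350 ≈ 0.030370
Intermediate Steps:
F(t, J) = J²
H = -45
a(E) = 4*E² (a(E) = (E + E)*(E + E) = (2*E)*(2*E) = 4*E²)
z(F(12, -11))/a(H) = 246/((4*(-45)²)) = 246/((4*2025)) = 246/8100 = 246*(1/8100) = 41/1350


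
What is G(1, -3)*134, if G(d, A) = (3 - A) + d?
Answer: 938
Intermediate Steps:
G(d, A) = 3 + d - A
G(1, -3)*134 = (3 + 1 - 1*(-3))*134 = (3 + 1 + 3)*134 = 7*134 = 938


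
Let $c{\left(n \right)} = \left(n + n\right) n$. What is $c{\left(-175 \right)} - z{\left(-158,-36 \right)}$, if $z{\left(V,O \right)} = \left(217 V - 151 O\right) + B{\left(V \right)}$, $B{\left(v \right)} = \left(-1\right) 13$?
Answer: $90113$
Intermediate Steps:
$B{\left(v \right)} = -13$
$c{\left(n \right)} = 2 n^{2}$ ($c{\left(n \right)} = 2 n n = 2 n^{2}$)
$z{\left(V,O \right)} = -13 - 151 O + 217 V$ ($z{\left(V,O \right)} = \left(217 V - 151 O\right) - 13 = \left(- 151 O + 217 V\right) - 13 = -13 - 151 O + 217 V$)
$c{\left(-175 \right)} - z{\left(-158,-36 \right)} = 2 \left(-175\right)^{2} - \left(-13 - -5436 + 217 \left(-158\right)\right) = 2 \cdot 30625 - \left(-13 + 5436 - 34286\right) = 61250 - -28863 = 61250 + 28863 = 90113$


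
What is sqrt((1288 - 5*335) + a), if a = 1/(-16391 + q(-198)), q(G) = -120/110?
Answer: I*sqrt(12582447057446)/180313 ≈ 19.672*I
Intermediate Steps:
q(G) = -12/11 (q(G) = -120*1/110 = -12/11)
a = -11/180313 (a = 1/(-16391 - 12/11) = 1/(-180313/11) = -11/180313 ≈ -6.1005e-5)
sqrt((1288 - 5*335) + a) = sqrt((1288 - 5*335) - 11/180313) = sqrt((1288 - 1*1675) - 11/180313) = sqrt((1288 - 1675) - 11/180313) = sqrt(-387 - 11/180313) = sqrt(-69781142/180313) = I*sqrt(12582447057446)/180313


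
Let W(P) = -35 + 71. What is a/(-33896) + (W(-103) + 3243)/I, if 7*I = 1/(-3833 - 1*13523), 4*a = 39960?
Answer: -6751613203059/16948 ≈ -3.9837e+8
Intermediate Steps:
a = 9990 (a = (¼)*39960 = 9990)
W(P) = 36
I = -1/121492 (I = 1/(7*(-3833 - 1*13523)) = 1/(7*(-3833 - 13523)) = (⅐)/(-17356) = (⅐)*(-1/17356) = -1/121492 ≈ -8.2310e-6)
a/(-33896) + (W(-103) + 3243)/I = 9990/(-33896) + (36 + 3243)/(-1/121492) = 9990*(-1/33896) + 3279*(-121492) = -4995/16948 - 398372268 = -6751613203059/16948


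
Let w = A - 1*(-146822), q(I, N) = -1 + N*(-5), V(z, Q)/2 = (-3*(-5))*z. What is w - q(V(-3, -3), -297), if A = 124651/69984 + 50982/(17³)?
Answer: 49975947185147/343831392 ≈ 1.4535e+5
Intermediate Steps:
V(z, Q) = 30*z (V(z, Q) = 2*((-3*(-5))*z) = 2*(15*z) = 30*z)
q(I, N) = -1 - 5*N
A = 4180334651/343831392 (A = 124651*(1/69984) + 50982/4913 = 124651/69984 + 50982*(1/4913) = 124651/69984 + 50982/4913 = 4180334651/343831392 ≈ 12.158)
w = 50486192970875/343831392 (w = 4180334651/343831392 - 1*(-146822) = 4180334651/343831392 + 146822 = 50486192970875/343831392 ≈ 1.4683e+5)
w - q(V(-3, -3), -297) = 50486192970875/343831392 - (-1 - 5*(-297)) = 50486192970875/343831392 - (-1 + 1485) = 50486192970875/343831392 - 1*1484 = 50486192970875/343831392 - 1484 = 49975947185147/343831392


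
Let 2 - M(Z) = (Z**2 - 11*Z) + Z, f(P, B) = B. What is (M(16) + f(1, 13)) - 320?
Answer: -401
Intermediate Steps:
M(Z) = 2 - Z**2 + 10*Z (M(Z) = 2 - ((Z**2 - 11*Z) + Z) = 2 - (Z**2 - 10*Z) = 2 + (-Z**2 + 10*Z) = 2 - Z**2 + 10*Z)
(M(16) + f(1, 13)) - 320 = ((2 - 1*16**2 + 10*16) + 13) - 320 = ((2 - 1*256 + 160) + 13) - 320 = ((2 - 256 + 160) + 13) - 320 = (-94 + 13) - 320 = -81 - 320 = -401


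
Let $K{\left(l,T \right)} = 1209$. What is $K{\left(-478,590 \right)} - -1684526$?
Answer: $1685735$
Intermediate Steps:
$K{\left(-478,590 \right)} - -1684526 = 1209 - -1684526 = 1209 + 1684526 = 1685735$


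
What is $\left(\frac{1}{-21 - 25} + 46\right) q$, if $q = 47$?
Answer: $\frac{99405}{46} \approx 2161.0$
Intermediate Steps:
$\left(\frac{1}{-21 - 25} + 46\right) q = \left(\frac{1}{-21 - 25} + 46\right) 47 = \left(\frac{1}{-46} + 46\right) 47 = \left(- \frac{1}{46} + 46\right) 47 = \frac{2115}{46} \cdot 47 = \frac{99405}{46}$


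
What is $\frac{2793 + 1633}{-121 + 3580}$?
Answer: $\frac{4426}{3459} \approx 1.2796$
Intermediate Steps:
$\frac{2793 + 1633}{-121 + 3580} = \frac{4426}{3459}$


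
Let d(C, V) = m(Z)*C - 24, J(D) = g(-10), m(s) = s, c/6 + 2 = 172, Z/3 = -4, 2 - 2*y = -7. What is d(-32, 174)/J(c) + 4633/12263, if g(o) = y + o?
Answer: -8778397/134893 ≈ -65.077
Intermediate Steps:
y = 9/2 (y = 1 - ½*(-7) = 1 + 7/2 = 9/2 ≈ 4.5000)
Z = -12 (Z = 3*(-4) = -12)
c = 1020 (c = -12 + 6*172 = -12 + 1032 = 1020)
g(o) = 9/2 + o
J(D) = -11/2 (J(D) = 9/2 - 10 = -11/2)
d(C, V) = -24 - 12*C (d(C, V) = -12*C - 24 = -24 - 12*C)
d(-32, 174)/J(c) + 4633/12263 = (-24 - 12*(-32))/(-11/2) + 4633/12263 = (-24 + 384)*(-2/11) + 4633*(1/12263) = 360*(-2/11) + 4633/12263 = -720/11 + 4633/12263 = -8778397/134893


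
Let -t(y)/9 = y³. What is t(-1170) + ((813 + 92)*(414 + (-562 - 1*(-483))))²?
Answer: 106329597625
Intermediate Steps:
t(y) = -9*y³
t(-1170) + ((813 + 92)*(414 + (-562 - 1*(-483))))² = -9*(-1170)³ + ((813 + 92)*(414 + (-562 - 1*(-483))))² = -9*(-1601613000) + (905*(414 + (-562 + 483)))² = 14414517000 + (905*(414 - 79))² = 14414517000 + (905*335)² = 14414517000 + 303175² = 14414517000 + 91915080625 = 106329597625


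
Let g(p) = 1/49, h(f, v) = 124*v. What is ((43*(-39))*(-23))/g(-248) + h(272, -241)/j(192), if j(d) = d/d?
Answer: 1860095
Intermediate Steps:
g(p) = 1/49
j(d) = 1
((43*(-39))*(-23))/g(-248) + h(272, -241)/j(192) = ((43*(-39))*(-23))/(1/49) + (124*(-241))/1 = -1677*(-23)*49 - 29884*1 = 38571*49 - 29884 = 1889979 - 29884 = 1860095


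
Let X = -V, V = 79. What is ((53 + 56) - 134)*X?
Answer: 1975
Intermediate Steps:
X = -79 (X = -1*79 = -79)
((53 + 56) - 134)*X = ((53 + 56) - 134)*(-79) = (109 - 134)*(-79) = -25*(-79) = 1975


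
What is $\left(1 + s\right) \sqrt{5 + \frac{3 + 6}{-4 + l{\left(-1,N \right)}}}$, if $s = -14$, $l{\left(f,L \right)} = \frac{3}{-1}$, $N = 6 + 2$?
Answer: $- \frac{13 \sqrt{182}}{7} \approx -25.054$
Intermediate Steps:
$N = 8$
$l{\left(f,L \right)} = -3$ ($l{\left(f,L \right)} = 3 \left(-1\right) = -3$)
$\left(1 + s\right) \sqrt{5 + \frac{3 + 6}{-4 + l{\left(-1,N \right)}}} = \left(1 - 14\right) \sqrt{5 + \frac{3 + 6}{-4 - 3}} = - 13 \sqrt{5 + \frac{9}{-7}} = - 13 \sqrt{5 + 9 \left(- \frac{1}{7}\right)} = - 13 \sqrt{5 - \frac{9}{7}} = - 13 \sqrt{\frac{26}{7}} = - 13 \frac{\sqrt{182}}{7} = - \frac{13 \sqrt{182}}{7}$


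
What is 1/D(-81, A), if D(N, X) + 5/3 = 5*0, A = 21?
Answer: -⅗ ≈ -0.60000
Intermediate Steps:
D(N, X) = -5/3 (D(N, X) = -5/3 + 5*0 = -5/3 + 0 = -5/3)
1/D(-81, A) = 1/(-5/3) = -⅗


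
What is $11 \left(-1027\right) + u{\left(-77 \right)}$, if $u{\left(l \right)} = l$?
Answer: $-11374$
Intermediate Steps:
$11 \left(-1027\right) + u{\left(-77 \right)} = 11 \left(-1027\right) - 77 = -11297 - 77 = -11374$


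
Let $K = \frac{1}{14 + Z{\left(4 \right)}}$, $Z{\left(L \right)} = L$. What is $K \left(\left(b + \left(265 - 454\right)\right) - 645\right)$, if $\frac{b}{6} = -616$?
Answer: $- \frac{755}{3} \approx -251.67$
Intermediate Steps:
$b = -3696$ ($b = 6 \left(-616\right) = -3696$)
$K = \frac{1}{18}$ ($K = \frac{1}{14 + 4} = \frac{1}{18} \approx 0.055556$)
$K \left(\left(b + \left(265 - 454\right)\right) - 645\right) = \frac{\left(-3696 + \left(265 - 454\right)\right) - 645}{18} = \frac{\left(-3696 - 189\right) - 645}{18} = \frac{-3885 - 645}{18} = \frac{1}{18} \left(-4530\right) = - \frac{755}{3}$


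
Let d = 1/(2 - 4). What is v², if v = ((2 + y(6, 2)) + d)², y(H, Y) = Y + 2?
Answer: 14641/16 ≈ 915.06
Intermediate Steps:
d = -½ (d = 1/(-2) = -½ ≈ -0.50000)
y(H, Y) = 2 + Y
v = 121/4 (v = ((2 + (2 + 2)) - ½)² = ((2 + 4) - ½)² = (6 - ½)² = (11/2)² = 121/4 ≈ 30.250)
v² = (121/4)² = 14641/16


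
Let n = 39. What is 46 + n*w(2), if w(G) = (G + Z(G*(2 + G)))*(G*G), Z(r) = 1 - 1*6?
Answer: -422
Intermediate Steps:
Z(r) = -5 (Z(r) = 1 - 6 = -5)
w(G) = G²*(-5 + G) (w(G) = (G - 5)*(G*G) = (-5 + G)*G² = G²*(-5 + G))
46 + n*w(2) = 46 + 39*(2²*(-5 + 2)) = 46 + 39*(4*(-3)) = 46 + 39*(-12) = 46 - 468 = -422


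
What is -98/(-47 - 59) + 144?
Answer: 7681/53 ≈ 144.92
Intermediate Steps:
-98/(-47 - 59) + 144 = -98/(-106) + 144 = -1/106*(-98) + 144 = 49/53 + 144 = 7681/53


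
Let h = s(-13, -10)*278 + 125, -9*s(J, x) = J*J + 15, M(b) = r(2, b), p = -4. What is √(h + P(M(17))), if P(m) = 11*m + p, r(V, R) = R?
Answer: 2*I*√12095/3 ≈ 73.318*I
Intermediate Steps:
M(b) = b
s(J, x) = -5/3 - J²/9 (s(J, x) = -(J*J + 15)/9 = -(J² + 15)/9 = -(15 + J²)/9 = -5/3 - J²/9)
h = -50027/9 (h = (-5/3 - ⅑*(-13)²)*278 + 125 = (-5/3 - ⅑*169)*278 + 125 = (-5/3 - 169/9)*278 + 125 = -184/9*278 + 125 = -51152/9 + 125 = -50027/9 ≈ -5558.6)
P(m) = -4 + 11*m (P(m) = 11*m - 4 = -4 + 11*m)
√(h + P(M(17))) = √(-50027/9 + (-4 + 11*17)) = √(-50027/9 + (-4 + 187)) = √(-50027/9 + 183) = √(-48380/9) = 2*I*√12095/3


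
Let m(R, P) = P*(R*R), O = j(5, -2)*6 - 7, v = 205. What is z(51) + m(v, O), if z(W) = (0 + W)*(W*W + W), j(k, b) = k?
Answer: 1101827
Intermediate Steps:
z(W) = W*(W + W²) (z(W) = W*(W² + W) = W*(W + W²))
O = 23 (O = 5*6 - 7 = 30 - 7 = 23)
m(R, P) = P*R²
z(51) + m(v, O) = 51²*(1 + 51) + 23*205² = 2601*52 + 23*42025 = 135252 + 966575 = 1101827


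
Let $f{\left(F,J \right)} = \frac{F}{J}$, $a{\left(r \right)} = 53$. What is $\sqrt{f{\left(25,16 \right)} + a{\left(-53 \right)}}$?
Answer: $\frac{3 \sqrt{97}}{4} \approx 7.3866$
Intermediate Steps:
$\sqrt{f{\left(25,16 \right)} + a{\left(-53 \right)}} = \sqrt{\frac{25}{16} + 53} = \sqrt{\frac{873}{16}} = \frac{3 \sqrt{97}}{4}$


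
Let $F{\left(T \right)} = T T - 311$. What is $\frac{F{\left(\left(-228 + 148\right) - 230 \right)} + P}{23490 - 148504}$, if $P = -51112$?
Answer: $- \frac{44677}{125014} \approx -0.35738$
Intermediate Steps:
$F{\left(T \right)} = -311 + T^{2}$ ($F{\left(T \right)} = T^{2} - 311 = -311 + T^{2}$)
$\frac{F{\left(\left(-228 + 148\right) - 230 \right)} + P}{23490 - 148504} = \frac{\left(-311 + \left(\left(-228 + 148\right) - 230\right)^{2}\right) - 51112}{23490 - 148504} = \frac{\left(-311 + \left(-80 - 230\right)^{2}\right) - 51112}{-125014} = \left(\left(-311 + \left(-310\right)^{2}\right) - 51112\right) \left(- \frac{1}{125014}\right) = \left(\left(-311 + 96100\right) - 51112\right) \left(- \frac{1}{125014}\right) = \left(95789 - 51112\right) \left(- \frac{1}{125014}\right) = 44677 \left(- \frac{1}{125014}\right) = - \frac{44677}{125014}$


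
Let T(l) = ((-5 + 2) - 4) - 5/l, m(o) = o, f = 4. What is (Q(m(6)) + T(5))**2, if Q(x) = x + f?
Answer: 4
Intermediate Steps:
Q(x) = 4 + x (Q(x) = x + 4 = 4 + x)
T(l) = -7 - 5/l (T(l) = (-3 - 4) - 5/l = -7 - 5/l)
(Q(m(6)) + T(5))**2 = ((4 + 6) + (-7 - 5/5))**2 = (10 + (-7 - 5*1/5))**2 = (10 + (-7 - 1))**2 = (10 - 8)**2 = 2**2 = 4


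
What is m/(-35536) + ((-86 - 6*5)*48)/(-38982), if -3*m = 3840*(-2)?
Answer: 1021568/14429837 ≈ 0.070796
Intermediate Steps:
m = 2560 (m = -1280*(-2) = -1/3*(-7680) = 2560)
m/(-35536) + ((-86 - 6*5)*48)/(-38982) = 2560/(-35536) + ((-86 - 6*5)*48)/(-38982) = 2560*(-1/35536) + ((-86 - 30)*48)*(-1/38982) = -160/2221 - 116*48*(-1/38982) = -160/2221 - 5568*(-1/38982) = -160/2221 + 928/6497 = 1021568/14429837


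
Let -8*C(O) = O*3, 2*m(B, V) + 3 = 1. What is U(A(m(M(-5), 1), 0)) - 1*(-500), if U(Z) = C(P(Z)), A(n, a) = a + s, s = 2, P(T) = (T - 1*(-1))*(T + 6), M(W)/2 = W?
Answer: 491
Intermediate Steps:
M(W) = 2*W
m(B, V) = -1 (m(B, V) = -3/2 + (½)*1 = -3/2 + ½ = -1)
P(T) = (1 + T)*(6 + T) (P(T) = (T + 1)*(6 + T) = (1 + T)*(6 + T))
A(n, a) = 2 + a (A(n, a) = a + 2 = 2 + a)
C(O) = -3*O/8 (C(O) = -O*3/8 = -3*O/8)
U(Z) = -9/4 - 21*Z/8 - 3*Z²/8 (U(Z) = -3*(6 + Z² + 7*Z)/8 = -9/4 - 21*Z/8 - 3*Z²/8)
U(A(m(M(-5), 1), 0)) - 1*(-500) = (-9/4 - 21*(2 + 0)/8 - 3*(2 + 0)²/8) - 1*(-500) = (-9/4 - 21/8*2 - 3/8*2²) + 500 = (-9/4 - 21/4 - 3/8*4) + 500 = (-9/4 - 21/4 - 3/2) + 500 = -9 + 500 = 491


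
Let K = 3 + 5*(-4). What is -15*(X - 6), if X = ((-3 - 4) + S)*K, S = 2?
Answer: -1185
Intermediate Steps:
K = -17 (K = 3 - 20 = -17)
X = 85 (X = ((-3 - 4) + 2)*(-17) = (-7 + 2)*(-17) = -5*(-17) = 85)
-15*(X - 6) = -15*(85 - 6) = -15*79 = -1185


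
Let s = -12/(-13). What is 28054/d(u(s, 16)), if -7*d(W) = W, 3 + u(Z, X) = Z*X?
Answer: -2552914/153 ≈ -16686.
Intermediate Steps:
s = 12/13 (s = -12*(-1/13) = 12/13 ≈ 0.92308)
u(Z, X) = -3 + X*Z (u(Z, X) = -3 + Z*X = -3 + X*Z)
d(W) = -W/7
28054/d(u(s, 16)) = 28054/((-(-3 + 16*(12/13))/7)) = 28054/((-(-3 + 192/13)/7)) = 28054/((-⅐*153/13)) = 28054/(-153/91) = 28054*(-91/153) = -2552914/153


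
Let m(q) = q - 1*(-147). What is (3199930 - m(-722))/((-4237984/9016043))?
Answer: -28855890701715/4237984 ≈ -6.8089e+6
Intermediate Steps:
m(q) = 147 + q (m(q) = q + 147 = 147 + q)
(3199930 - m(-722))/((-4237984/9016043)) = (3199930 - (147 - 722))/((-4237984/9016043)) = (3199930 - 1*(-575))/((-4237984*1/9016043)) = (3199930 + 575)/(-4237984/9016043) = 3200505*(-9016043/4237984) = -28855890701715/4237984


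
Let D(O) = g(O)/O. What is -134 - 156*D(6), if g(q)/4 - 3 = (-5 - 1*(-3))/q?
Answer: -1234/3 ≈ -411.33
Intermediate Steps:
g(q) = 12 - 8/q (g(q) = 12 + 4*((-5 - 1*(-3))/q) = 12 + 4*((-5 + 3)/q) = 12 + 4*(-2/q) = 12 - 8/q)
D(O) = (12 - 8/O)/O
-134 - 156*D(6) = -134 - 624*(-2 + 3*6)/6² = -134 - 624*(-2 + 18)/36 = -134 - 624*16/36 = -134 - 156*16/9 = -134 - 832/3 = -1234/3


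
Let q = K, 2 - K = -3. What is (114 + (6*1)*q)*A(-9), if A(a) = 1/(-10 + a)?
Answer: -144/19 ≈ -7.5789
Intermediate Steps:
K = 5 (K = 2 - 1*(-3) = 2 + 3 = 5)
q = 5
(114 + (6*1)*q)*A(-9) = (114 + (6*1)*5)/(-10 - 9) = (114 + 6*5)/(-19) = (114 + 30)*(-1/19) = 144*(-1/19) = -144/19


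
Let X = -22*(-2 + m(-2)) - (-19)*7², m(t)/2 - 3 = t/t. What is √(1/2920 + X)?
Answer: √1703149130/1460 ≈ 28.267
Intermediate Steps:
m(t) = 8 (m(t) = 6 + 2*(t/t) = 6 + 2*1 = 6 + 2 = 8)
X = 799 (X = -22*(-2 + 8) - (-19)*7² = -22*6 - (-19)*49 = -132 - 1*(-931) = -132 + 931 = 799)
√(1/2920 + X) = √(1/2920 + 799) = √(2333081/2920) = √1703149130/1460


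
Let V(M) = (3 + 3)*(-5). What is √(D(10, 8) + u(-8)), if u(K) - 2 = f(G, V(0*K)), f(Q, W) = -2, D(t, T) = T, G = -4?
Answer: 2*√2 ≈ 2.8284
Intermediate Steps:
V(M) = -30 (V(M) = 6*(-5) = -30)
u(K) = 0 (u(K) = 2 - 2 = 0)
√(D(10, 8) + u(-8)) = √(8 + 0) = √8 = 2*√2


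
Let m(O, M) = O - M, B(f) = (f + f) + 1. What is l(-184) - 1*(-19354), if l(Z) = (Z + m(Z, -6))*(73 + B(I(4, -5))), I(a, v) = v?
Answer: -3814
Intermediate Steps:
B(f) = 1 + 2*f (B(f) = 2*f + 1 = 1 + 2*f)
l(Z) = 384 + 128*Z (l(Z) = (Z + (Z - 1*(-6)))*(73 + (1 + 2*(-5))) = (Z + (Z + 6))*(73 + (1 - 10)) = (Z + (6 + Z))*(73 - 9) = (6 + 2*Z)*64 = 384 + 128*Z)
l(-184) - 1*(-19354) = (384 + 128*(-184)) - 1*(-19354) = (384 - 23552) + 19354 = -23168 + 19354 = -3814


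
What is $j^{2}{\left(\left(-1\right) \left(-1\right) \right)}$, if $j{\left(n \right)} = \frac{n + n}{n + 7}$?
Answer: $\frac{1}{16} \approx 0.0625$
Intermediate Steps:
$j{\left(n \right)} = \frac{2 n}{7 + n}$
$j^{2}{\left(\left(-1\right) \left(-1\right) \right)} = \left(\frac{2 \left(\left(-1\right) \left(-1\right)\right)}{7 - -1}\right)^{2} = \left(2 \cdot 1 \frac{1}{7 + 1}\right)^{2} = \left(2 \cdot 1 \cdot \frac{1}{8}\right)^{2} = \left(\frac{1}{4}\right)^{2} = \frac{1}{16}$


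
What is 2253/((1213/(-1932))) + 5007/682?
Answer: -2962533381/827266 ≈ -3581.1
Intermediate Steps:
2253/((1213/(-1932))) + 5007/682 = 2253/((1213*(-1/1932))) + 5007*(1/682) = 2253/(-1213/1932) + 5007/682 = 2253*(-1932/1213) + 5007/682 = -4352796/1213 + 5007/682 = -2962533381/827266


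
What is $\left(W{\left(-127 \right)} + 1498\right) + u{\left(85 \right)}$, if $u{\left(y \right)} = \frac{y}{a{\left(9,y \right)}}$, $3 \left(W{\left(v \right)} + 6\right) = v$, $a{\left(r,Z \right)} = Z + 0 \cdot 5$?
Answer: $\frac{4352}{3} \approx 1450.7$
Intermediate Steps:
$a{\left(r,Z \right)} = Z$ ($a{\left(r,Z \right)} = Z + 0 = Z$)
$W{\left(v \right)} = -6 + \frac{v}{3}$
$u{\left(y \right)} = 1$ ($u{\left(y \right)} = \frac{y}{y} = 1$)
$\left(W{\left(-127 \right)} + 1498\right) + u{\left(85 \right)} = \left(\left(-6 + \frac{1}{3} \left(-127\right)\right) + 1498\right) + 1 = \left(\left(-6 - \frac{127}{3}\right) + 1498\right) + 1 = \left(- \frac{145}{3} + 1498\right) + 1 = \frac{4349}{3} + 1 = \frac{4352}{3}$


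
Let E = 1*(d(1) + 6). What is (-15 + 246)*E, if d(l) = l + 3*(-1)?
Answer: 924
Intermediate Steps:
d(l) = -3 + l (d(l) = l - 3 = -3 + l)
E = 4 (E = 1*((-3 + 1) + 6) = 1*(-2 + 6) = 1*4 = 4)
(-15 + 246)*E = (-15 + 246)*4 = 231*4 = 924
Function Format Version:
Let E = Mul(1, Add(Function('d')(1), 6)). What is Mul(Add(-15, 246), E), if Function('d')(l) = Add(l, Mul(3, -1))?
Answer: 924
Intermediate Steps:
Function('d')(l) = Add(-3, l) (Function('d')(l) = Add(l, -3) = Add(-3, l))
E = 4 (E = Mul(1, Add(Add(-3, 1), 6)) = Mul(1, Add(-2, 6)) = Mul(1, 4) = 4)
Mul(Add(-15, 246), E) = Mul(Add(-15, 246), 4) = Mul(231, 4) = 924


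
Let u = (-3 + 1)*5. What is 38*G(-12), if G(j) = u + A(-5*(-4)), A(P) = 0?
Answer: -380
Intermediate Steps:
u = -10 (u = -2*5 = -10)
G(j) = -10 (G(j) = -10 + 0 = -10)
38*G(-12) = 38*(-10) = -380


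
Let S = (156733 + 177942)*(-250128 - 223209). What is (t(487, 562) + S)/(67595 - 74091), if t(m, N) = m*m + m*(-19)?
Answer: 158413832559/6496 ≈ 2.4386e+7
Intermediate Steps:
S = -158414060475 (S = 334675*(-473337) = -158414060475)
t(m, N) = m**2 - 19*m
(t(487, 562) + S)/(67595 - 74091) = (487*(-19 + 487) - 158414060475)/(67595 - 74091) = (487*468 - 158414060475)/(-6496) = (227916 - 158414060475)*(-1/6496) = -158413832559*(-1/6496) = 158413832559/6496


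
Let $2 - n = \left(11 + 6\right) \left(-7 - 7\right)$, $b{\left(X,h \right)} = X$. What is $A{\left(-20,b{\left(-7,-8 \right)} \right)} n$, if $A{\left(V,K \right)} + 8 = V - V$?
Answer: $-1920$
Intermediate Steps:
$A{\left(V,K \right)} = -8$ ($A{\left(V,K \right)} = -8 + \left(V - V\right) = -8 + 0 = -8$)
$n = 240$ ($n = 2 - \left(11 + 6\right) \left(-7 - 7\right) = 2 - 17 \left(-14\right) = 2 - -238 = 2 + 238 = 240$)
$A{\left(-20,b{\left(-7,-8 \right)} \right)} n = \left(-8\right) 240 = -1920$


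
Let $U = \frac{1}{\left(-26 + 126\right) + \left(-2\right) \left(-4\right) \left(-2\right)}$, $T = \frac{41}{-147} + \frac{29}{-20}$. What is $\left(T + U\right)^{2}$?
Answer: $\frac{1592644}{540225} \approx 2.9481$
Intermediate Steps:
$T = - \frac{5083}{2940}$ ($T = 41 \left(- \frac{1}{147}\right) + 29 \left(- \frac{1}{20}\right) = - \frac{41}{147} - \frac{29}{20} = - \frac{5083}{2940} \approx -1.7289$)
$U = \frac{1}{84}$ ($U = \frac{1}{100 + 8 \left(-2\right)} = \frac{1}{100 - 16} = \frac{1}{84} \approx 0.011905$)
$\left(T + U\right)^{2} = \left(- \frac{5083}{2940} + \frac{1}{84}\right)^{2} = \left(- \frac{1262}{735}\right)^{2} = \frac{1592644}{540225}$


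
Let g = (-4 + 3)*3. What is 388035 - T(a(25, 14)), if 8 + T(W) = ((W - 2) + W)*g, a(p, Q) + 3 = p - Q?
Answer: 388085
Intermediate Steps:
g = -3 (g = -1*3 = -3)
a(p, Q) = -3 + p - Q (a(p, Q) = -3 + (p - Q) = -3 + p - Q)
T(W) = -2 - 6*W (T(W) = -8 + ((W - 2) + W)*(-3) = -8 + ((-2 + W) + W)*(-3) = -8 + (-2 + 2*W)*(-3) = -8 + (6 - 6*W) = -2 - 6*W)
388035 - T(a(25, 14)) = 388035 - (-2 - 6*(-3 + 25 - 1*14)) = 388035 - (-2 - 6*(-3 + 25 - 14)) = 388035 - (-2 - 6*8) = 388035 - (-2 - 48) = 388035 - 1*(-50) = 388035 + 50 = 388085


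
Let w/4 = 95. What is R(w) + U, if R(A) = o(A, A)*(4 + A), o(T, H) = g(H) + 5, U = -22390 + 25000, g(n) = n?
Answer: 150450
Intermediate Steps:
w = 380 (w = 4*95 = 380)
U = 2610
o(T, H) = 5 + H (o(T, H) = H + 5 = 5 + H)
R(A) = (4 + A)*(5 + A) (R(A) = (5 + A)*(4 + A) = (4 + A)*(5 + A))
R(w) + U = (4 + 380)*(5 + 380) + 2610 = 384*385 + 2610 = 147840 + 2610 = 150450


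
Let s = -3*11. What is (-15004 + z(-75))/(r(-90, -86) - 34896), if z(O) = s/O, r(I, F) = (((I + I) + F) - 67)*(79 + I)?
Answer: 375089/780825 ≈ 0.48038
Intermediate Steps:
s = -33
r(I, F) = (79 + I)*(-67 + F + 2*I) (r(I, F) = ((2*I + F) - 67)*(79 + I) = ((F + 2*I) - 67)*(79 + I) = (-67 + F + 2*I)*(79 + I) = (79 + I)*(-67 + F + 2*I))
z(O) = -33/O
(-15004 + z(-75))/(r(-90, -86) - 34896) = (-15004 - 33/(-75))/((-5293 + 2*(-90)² + 79*(-86) + 91*(-90) - 86*(-90)) - 34896) = (-15004 - 33*(-1/75))/((-5293 + 2*8100 - 6794 - 8190 + 7740) - 34896) = (-15004 + 11/25)/((-5293 + 16200 - 6794 - 8190 + 7740) - 34896) = -375089/(25*(3663 - 34896)) = -375089/25/(-31233) = -375089/25*(-1/31233) = 375089/780825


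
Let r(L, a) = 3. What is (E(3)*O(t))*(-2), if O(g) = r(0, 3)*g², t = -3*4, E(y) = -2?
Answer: 1728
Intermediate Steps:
t = -12
O(g) = 3*g²
(E(3)*O(t))*(-2) = -6*(-12)²*(-2) = -6*144*(-2) = -2*432*(-2) = -864*(-2) = 1728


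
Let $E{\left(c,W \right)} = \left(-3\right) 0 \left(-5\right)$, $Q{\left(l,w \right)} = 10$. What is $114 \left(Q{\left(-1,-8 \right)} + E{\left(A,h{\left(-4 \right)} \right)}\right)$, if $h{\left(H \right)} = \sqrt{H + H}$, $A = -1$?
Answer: $1140$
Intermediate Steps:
$h{\left(H \right)} = \sqrt{2} \sqrt{H}$ ($h{\left(H \right)} = \sqrt{2 H} = \sqrt{2} \sqrt{H}$)
$E{\left(c,W \right)} = 0$ ($E{\left(c,W \right)} = 0 \left(-5\right) = 0$)
$114 \left(Q{\left(-1,-8 \right)} + E{\left(A,h{\left(-4 \right)} \right)}\right) = 114 \left(10 + 0\right) = 114 \cdot 10 = 1140$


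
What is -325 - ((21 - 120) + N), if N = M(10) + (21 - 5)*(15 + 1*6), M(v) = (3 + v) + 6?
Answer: -581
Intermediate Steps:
M(v) = 9 + v
N = 355 (N = (9 + 10) + (21 - 5)*(15 + 1*6) = 19 + 16*(15 + 6) = 19 + 16*21 = 19 + 336 = 355)
-325 - ((21 - 120) + N) = -325 - ((21 - 120) + 355) = -325 - (-99 + 355) = -325 - 1*256 = -325 - 256 = -581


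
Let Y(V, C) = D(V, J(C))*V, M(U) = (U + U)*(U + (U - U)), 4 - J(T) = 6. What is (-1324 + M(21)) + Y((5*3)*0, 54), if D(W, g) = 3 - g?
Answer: -442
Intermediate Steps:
J(T) = -2 (J(T) = 4 - 1*6 = 4 - 6 = -2)
M(U) = 2*U**2 (M(U) = (2*U)*(U + 0) = (2*U)*U = 2*U**2)
Y(V, C) = 5*V (Y(V, C) = (3 - 1*(-2))*V = (3 + 2)*V = 5*V)
(-1324 + M(21)) + Y((5*3)*0, 54) = (-1324 + 2*21**2) + 5*((5*3)*0) = (-1324 + 2*441) + 5*(15*0) = (-1324 + 882) + 5*0 = -442 + 0 = -442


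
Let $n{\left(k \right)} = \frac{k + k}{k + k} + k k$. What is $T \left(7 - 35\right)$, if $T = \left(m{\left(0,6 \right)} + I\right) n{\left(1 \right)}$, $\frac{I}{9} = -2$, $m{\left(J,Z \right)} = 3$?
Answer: $840$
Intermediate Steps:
$n{\left(k \right)} = 1 + k^{2}$ ($n{\left(k \right)} = \frac{2 k}{2 k} + k^{2} = 2 k \frac{1}{2 k} + k^{2} = 1 + k^{2}$)
$I = -18$ ($I = 9 \left(-2\right) = -18$)
$T = -30$ ($T = \left(3 - 18\right) \left(1 + 1^{2}\right) = - 15 \left(1 + 1\right) = \left(-15\right) 2 = -30$)
$T \left(7 - 35\right) = - 30 \left(7 - 35\right) = \left(-30\right) \left(-28\right) = 840$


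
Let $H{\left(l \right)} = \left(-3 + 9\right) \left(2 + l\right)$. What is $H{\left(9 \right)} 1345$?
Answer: $88770$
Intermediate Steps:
$H{\left(l \right)} = 12 + 6 l$ ($H{\left(l \right)} = 6 \left(2 + l\right) = 12 + 6 l$)
$H{\left(9 \right)} 1345 = \left(12 + 6 \cdot 9\right) 1345 = \left(12 + 54\right) 1345 = 66 \cdot 1345 = 88770$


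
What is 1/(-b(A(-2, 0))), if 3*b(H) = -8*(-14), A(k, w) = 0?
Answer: -3/112 ≈ -0.026786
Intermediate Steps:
b(H) = 112/3 (b(H) = (-8*(-14))/3 = (⅓)*112 = 112/3)
1/(-b(A(-2, 0))) = 1/(-1*112/3) = 1/(-112/3) = -3/112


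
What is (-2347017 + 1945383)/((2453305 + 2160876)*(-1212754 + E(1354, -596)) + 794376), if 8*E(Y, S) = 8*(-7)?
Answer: 401634/5595897969365 ≈ 7.1773e-8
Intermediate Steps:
E(Y, S) = -7 (E(Y, S) = (8*(-7))/8 = (⅛)*(-56) = -7)
(-2347017 + 1945383)/((2453305 + 2160876)*(-1212754 + E(1354, -596)) + 794376) = (-2347017 + 1945383)/((2453305 + 2160876)*(-1212754 - 7) + 794376) = -401634/(4614181*(-1212761) + 794376) = -401634/(-5595898763741 + 794376) = -401634/(-5595897969365) = -401634*(-1/5595897969365) = 401634/5595897969365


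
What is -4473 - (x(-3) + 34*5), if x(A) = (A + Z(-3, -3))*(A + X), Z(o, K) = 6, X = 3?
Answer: -4643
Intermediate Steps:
x(A) = (3 + A)*(6 + A) (x(A) = (A + 6)*(A + 3) = (6 + A)*(3 + A) = (3 + A)*(6 + A))
-4473 - (x(-3) + 34*5) = -4473 - ((18 + (-3)² + 9*(-3)) + 34*5) = -4473 - ((18 + 9 - 27) + 170) = -4473 - (0 + 170) = -4473 - 1*170 = -4473 - 170 = -4643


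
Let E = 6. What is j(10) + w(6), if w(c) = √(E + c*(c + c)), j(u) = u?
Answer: 10 + √78 ≈ 18.832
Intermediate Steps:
w(c) = √(6 + 2*c²) (w(c) = √(6 + c*(c + c)) = √(6 + c*(2*c)) = √(6 + 2*c²))
j(10) + w(6) = 10 + √(6 + 2*6²) = 10 + √(6 + 2*36) = 10 + √(6 + 72) = 10 + √78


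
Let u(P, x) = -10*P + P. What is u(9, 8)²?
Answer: 6561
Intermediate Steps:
u(P, x) = -9*P
u(9, 8)² = (-9*9)² = (-81)² = 6561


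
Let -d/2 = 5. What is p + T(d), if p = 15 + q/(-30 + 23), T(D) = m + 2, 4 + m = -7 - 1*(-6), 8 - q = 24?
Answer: 100/7 ≈ 14.286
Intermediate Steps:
d = -10 (d = -2*5 = -10)
q = -16 (q = 8 - 1*24 = 8 - 24 = -16)
m = -5 (m = -4 + (-7 - 1*(-6)) = -4 + (-7 + 6) = -4 - 1 = -5)
T(D) = -3 (T(D) = -5 + 2 = -3)
p = 121/7 (p = 15 - 16/(-30 + 23) = 15 - 16/(-7) = 15 - 16*(-⅐) = 15 + 16/7 = 121/7 ≈ 17.286)
p + T(d) = 121/7 - 3 = 100/7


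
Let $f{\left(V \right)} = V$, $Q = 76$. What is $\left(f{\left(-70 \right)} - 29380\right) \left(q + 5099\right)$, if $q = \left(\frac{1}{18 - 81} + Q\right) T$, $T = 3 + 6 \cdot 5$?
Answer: $- \frac{4704225200}{21} \approx -2.2401 \cdot 10^{8}$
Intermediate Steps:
$T = 33$ ($T = 3 + 30 = 33$)
$q = \frac{52657}{21}$ ($q = \left(\frac{1}{18 - 81} + 76\right) 33 = \left(\frac{1}{-63} + 76\right) 33 = \left(- \frac{1}{63} + 76\right) 33 = \frac{4787}{63} \cdot 33 = \frac{52657}{21} \approx 2507.5$)
$\left(f{\left(-70 \right)} - 29380\right) \left(q + 5099\right) = \left(-70 - 29380\right) \left(\frac{52657}{21} + 5099\right) = \left(-70 - 29380\right) \frac{159736}{21} = \left(-29450\right) \frac{159736}{21} = - \frac{4704225200}{21}$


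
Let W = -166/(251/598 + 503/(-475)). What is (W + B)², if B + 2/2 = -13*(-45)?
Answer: 23466745944451216/32967301761 ≈ 7.1182e+5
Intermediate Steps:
B = 584 (B = -1 - 13*(-45) = -1 + 585 = 584)
W = 47152300/181569 (W = -166/(251*(1/598) + 503*(-1/475)) = -166/(251/598 - 503/475) = -166/(-181569/284050) = -166*(-284050/181569) = 47152300/181569 ≈ 259.69)
(W + B)² = (47152300/181569 + 584)² = (153188596/181569)² = 23466745944451216/32967301761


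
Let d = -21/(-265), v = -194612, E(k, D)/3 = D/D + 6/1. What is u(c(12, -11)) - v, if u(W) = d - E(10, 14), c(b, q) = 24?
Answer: 51566636/265 ≈ 1.9459e+5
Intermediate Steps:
E(k, D) = 21 (E(k, D) = 3*(D/D + 6/1) = 3*(1 + 6*1) = 3*(1 + 6) = 3*7 = 21)
d = 21/265 (d = -21*(-1/265) = 21/265 ≈ 0.079245)
u(W) = -5544/265 (u(W) = 21/265 - 1*21 = 21/265 - 21 = -5544/265)
u(c(12, -11)) - v = -5544/265 - 1*(-194612) = -5544/265 + 194612 = 51566636/265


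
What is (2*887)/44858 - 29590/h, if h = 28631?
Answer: -638278413/642164699 ≈ -0.99395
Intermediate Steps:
(2*887)/44858 - 29590/h = (2*887)/44858 - 29590/28631 = 1774*(1/44858) - 29590*1/28631 = 887/22429 - 29590/28631 = -638278413/642164699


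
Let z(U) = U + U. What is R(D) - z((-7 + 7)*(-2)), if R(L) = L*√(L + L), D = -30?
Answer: -60*I*√15 ≈ -232.38*I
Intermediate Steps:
z(U) = 2*U
R(L) = √2*L^(3/2) (R(L) = L*√(2*L) = L*(√2*√L) = √2*L^(3/2))
R(D) - z((-7 + 7)*(-2)) = √2*(-30)^(3/2) - 2*(-7 + 7)*(-2) = √2*(-30*I*√30) - 2*0*(-2) = -60*I*√15 - 2*0 = -60*I*√15 - 1*0 = -60*I*√15 + 0 = -60*I*√15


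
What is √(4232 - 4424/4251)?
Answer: 4*√4778604363/4251 ≈ 65.046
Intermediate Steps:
√(4232 - 4424/4251) = √(17985808/4251) = 4*√4778604363/4251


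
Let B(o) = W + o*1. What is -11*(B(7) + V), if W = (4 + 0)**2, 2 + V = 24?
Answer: -495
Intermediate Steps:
V = 22 (V = -2 + 24 = 22)
W = 16 (W = 4**2 = 16)
B(o) = 16 + o (B(o) = 16 + o*1 = 16 + o)
-11*(B(7) + V) = -11*((16 + 7) + 22) = -11*(23 + 22) = -11*45 = -495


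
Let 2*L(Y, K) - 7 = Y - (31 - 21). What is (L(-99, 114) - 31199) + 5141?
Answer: -26109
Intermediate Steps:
L(Y, K) = -3/2 + Y/2 (L(Y, K) = 7/2 + (Y - (31 - 21))/2 = 7/2 + (Y - 1*10)/2 = 7/2 + (Y - 10)/2 = 7/2 + (-10 + Y)/2 = 7/2 + (-5 + Y/2) = -3/2 + Y/2)
(L(-99, 114) - 31199) + 5141 = ((-3/2 + (1/2)*(-99)) - 31199) + 5141 = ((-3/2 - 99/2) - 31199) + 5141 = (-51 - 31199) + 5141 = -31250 + 5141 = -26109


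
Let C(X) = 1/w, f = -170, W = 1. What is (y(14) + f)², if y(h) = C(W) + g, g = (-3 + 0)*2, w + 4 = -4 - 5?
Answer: 5239521/169 ≈ 31003.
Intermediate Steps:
w = -13 (w = -4 + (-4 - 5) = -4 - 9 = -13)
C(X) = -1/13 (C(X) = 1/(-13) = -1/13)
g = -6 (g = -3*2 = -6)
y(h) = -79/13 (y(h) = -1/13 - 6 = -79/13)
(y(14) + f)² = (-79/13 - 170)² = (-2289/13)² = 5239521/169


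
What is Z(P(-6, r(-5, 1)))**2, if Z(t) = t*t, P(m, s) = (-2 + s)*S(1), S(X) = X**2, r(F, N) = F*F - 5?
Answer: 104976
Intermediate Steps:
r(F, N) = -5 + F**2 (r(F, N) = F**2 - 5 = -5 + F**2)
P(m, s) = -2 + s (P(m, s) = (-2 + s)*1**2 = (-2 + s)*1 = -2 + s)
Z(t) = t**2
Z(P(-6, r(-5, 1)))**2 = ((-2 + (-5 + (-5)**2))**2)**2 = ((-2 + (-5 + 25))**2)**2 = ((-2 + 20)**2)**2 = (18**2)**2 = 324**2 = 104976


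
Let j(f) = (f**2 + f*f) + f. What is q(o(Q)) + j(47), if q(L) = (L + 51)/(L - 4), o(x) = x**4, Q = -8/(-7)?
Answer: 24466673/5508 ≈ 4442.0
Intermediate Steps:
Q = 8/7 (Q = -8*(-1/7) = 8/7 ≈ 1.1429)
j(f) = f + 2*f**2 (j(f) = (f**2 + f**2) + f = 2*f**2 + f = f + 2*f**2)
q(L) = (51 + L)/(-4 + L)
q(o(Q)) + j(47) = (51 + (8/7)**4)/(-4 + (8/7)**4) + 47*(1 + 2*47) = (51 + 4096/2401)/(-4 + 4096/2401) + 47*(1 + 94) = (126547/2401)/(-5508/2401) + 47*95 = -2401/5508*126547/2401 + 4465 = -126547/5508 + 4465 = 24466673/5508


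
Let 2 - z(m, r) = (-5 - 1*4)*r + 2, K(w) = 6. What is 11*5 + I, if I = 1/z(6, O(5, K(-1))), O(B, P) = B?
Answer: 2476/45 ≈ 55.022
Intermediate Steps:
z(m, r) = 9*r (z(m, r) = 2 - ((-5 - 1*4)*r + 2) = 2 - ((-5 - 4)*r + 2) = 2 - (-9*r + 2) = 2 - (2 - 9*r) = 2 + (-2 + 9*r) = 9*r)
I = 1/45 (I = 1/(9*5) = 1/45 ≈ 0.022222)
11*5 + I = 11*5 + 1/45 = 55 + 1/45 = 2476/45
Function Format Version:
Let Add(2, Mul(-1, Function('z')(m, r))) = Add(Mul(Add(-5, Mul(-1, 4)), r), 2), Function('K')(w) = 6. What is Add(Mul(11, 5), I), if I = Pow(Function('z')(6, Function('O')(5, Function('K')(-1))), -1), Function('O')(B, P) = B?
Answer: Rational(2476, 45) ≈ 55.022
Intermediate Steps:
Function('z')(m, r) = Mul(9, r) (Function('z')(m, r) = Add(2, Mul(-1, Add(Mul(Add(-5, Mul(-1, 4)), r), 2))) = Add(2, Mul(-1, Add(Mul(Add(-5, -4), r), 2))) = Add(2, Mul(-1, Add(Mul(-9, r), 2))) = Add(2, Mul(-1, Add(2, Mul(-9, r)))) = Add(2, Add(-2, Mul(9, r))) = Mul(9, r))
I = Rational(1, 45) (I = Pow(Mul(9, 5), -1) = Pow(45, -1) = Rational(1, 45) ≈ 0.022222)
Add(Mul(11, 5), I) = Add(Mul(11, 5), Rational(1, 45)) = Add(55, Rational(1, 45)) = Rational(2476, 45)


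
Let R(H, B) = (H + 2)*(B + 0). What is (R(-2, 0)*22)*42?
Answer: 0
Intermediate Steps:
R(H, B) = B*(2 + H) (R(H, B) = (2 + H)*B = B*(2 + H))
(R(-2, 0)*22)*42 = ((0*(2 - 2))*22)*42 = ((0*0)*22)*42 = (0*22)*42 = 0*42 = 0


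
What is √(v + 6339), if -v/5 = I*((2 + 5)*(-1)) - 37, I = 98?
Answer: 3*√1106 ≈ 99.770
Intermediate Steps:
v = 3615 (v = -5*(98*((2 + 5)*(-1)) - 37) = -5*(98*(7*(-1)) - 37) = -5*(98*(-7) - 37) = -5*(-686 - 37) = -5*(-723) = 3615)
√(v + 6339) = √(3615 + 6339) = √9954 = 3*√1106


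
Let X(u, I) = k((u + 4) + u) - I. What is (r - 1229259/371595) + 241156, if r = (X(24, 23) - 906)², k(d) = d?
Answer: 125138541772/123865 ≈ 1.0103e+6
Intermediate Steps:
X(u, I) = 4 - I + 2*u (X(u, I) = ((u + 4) + u) - I = ((4 + u) + u) - I = (4 + 2*u) - I = 4 - I + 2*u)
r = 769129 (r = ((4 - 1*23 + 2*24) - 906)² = ((4 - 23 + 48) - 906)² = (29 - 906)² = (-877)² = 769129)
(r - 1229259/371595) + 241156 = (769129 - 1229259/371595) + 241156 = (769129 - 1229259*1/371595) + 241156 = (769129 - 409753/123865) + 241156 = 95267753832/123865 + 241156 = 125138541772/123865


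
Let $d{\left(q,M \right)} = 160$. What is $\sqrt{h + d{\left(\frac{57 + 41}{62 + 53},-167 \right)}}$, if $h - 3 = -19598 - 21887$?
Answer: $i \sqrt{41322} \approx 203.28 i$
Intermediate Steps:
$h = -41482$ ($h = 3 - 41485 = -41482$)
$\sqrt{h + d{\left(\frac{57 + 41}{62 + 53},-167 \right)}} = \sqrt{-41482 + 160} = \sqrt{-41322} = i \sqrt{41322}$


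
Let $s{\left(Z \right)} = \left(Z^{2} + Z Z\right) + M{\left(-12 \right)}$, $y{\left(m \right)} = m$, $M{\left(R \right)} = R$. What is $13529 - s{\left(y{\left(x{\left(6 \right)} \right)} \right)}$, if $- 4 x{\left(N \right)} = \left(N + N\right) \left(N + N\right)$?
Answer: $10949$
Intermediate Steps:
$x{\left(N \right)} = - N^{2}$ ($x{\left(N \right)} = - \frac{\left(N + N\right) \left(N + N\right)}{4} = - \frac{2 N 2 N}{4} = - \frac{4 N^{2}}{4} = - N^{2}$)
$s{\left(Z \right)} = -12 + 2 Z^{2}$ ($s{\left(Z \right)} = \left(Z^{2} + Z Z\right) - 12 = \left(Z^{2} + Z^{2}\right) - 12 = 2 Z^{2} - 12 = -12 + 2 Z^{2}$)
$13529 - s{\left(y{\left(x{\left(6 \right)} \right)} \right)} = 13529 - \left(-12 + 2 \left(- 6^{2}\right)^{2}\right) = 13529 - \left(-12 + 2 \left(\left(-1\right) 36\right)^{2}\right) = 13529 - \left(-12 + 2 \left(-36\right)^{2}\right) = 13529 - \left(-12 + 2 \cdot 1296\right) = 13529 - \left(-12 + 2592\right) = 13529 - 2580 = 10949$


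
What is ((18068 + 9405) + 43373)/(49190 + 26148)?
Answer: 35423/37669 ≈ 0.94038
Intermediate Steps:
((18068 + 9405) + 43373)/(49190 + 26148) = (27473 + 43373)/75338 = 70846*(1/75338) = 35423/37669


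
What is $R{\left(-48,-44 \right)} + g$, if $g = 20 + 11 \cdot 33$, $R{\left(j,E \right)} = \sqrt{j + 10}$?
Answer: $383 + i \sqrt{38} \approx 383.0 + 6.1644 i$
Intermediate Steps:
$R{\left(j,E \right)} = \sqrt{10 + j}$
$g = 383$ ($g = 20 + 363 = 383$)
$R{\left(-48,-44 \right)} + g = \sqrt{10 - 48} + 383 = \sqrt{-38} + 383 = i \sqrt{38} + 383 = 383 + i \sqrt{38}$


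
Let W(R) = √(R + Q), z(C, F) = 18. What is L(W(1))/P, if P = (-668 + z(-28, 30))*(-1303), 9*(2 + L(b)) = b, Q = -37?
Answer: -1/423475 + I/1270425 ≈ -2.3614e-6 + 7.8714e-7*I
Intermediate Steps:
W(R) = √(-37 + R) (W(R) = √(R - 37) = √(-37 + R))
L(b) = -2 + b/9
P = 846950 (P = (-668 + 18)*(-1303) = -650*(-1303) = 846950)
L(W(1))/P = (-2 + √(-37 + 1)/9)/846950 = (-2 + √(-36)/9)*(1/846950) = (-2 + (6*I)/9)*(1/846950) = (-2 + 2*I/3)*(1/846950) = -1/423475 + I/1270425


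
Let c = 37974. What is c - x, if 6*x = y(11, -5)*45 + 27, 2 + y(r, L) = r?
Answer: 37902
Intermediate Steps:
y(r, L) = -2 + r
x = 72 (x = ((-2 + 11)*45 + 27)/6 = (9*45 + 27)/6 = (405 + 27)/6 = (1/6)*432 = 72)
c - x = 37974 - 1*72 = 37974 - 72 = 37902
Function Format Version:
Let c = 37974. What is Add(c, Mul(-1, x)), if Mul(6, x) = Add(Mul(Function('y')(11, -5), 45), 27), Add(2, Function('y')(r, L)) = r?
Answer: 37902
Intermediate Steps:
Function('y')(r, L) = Add(-2, r)
x = 72 (x = Mul(Rational(1, 6), Add(Mul(Add(-2, 11), 45), 27)) = Mul(Rational(1, 6), Add(Mul(9, 45), 27)) = Mul(Rational(1, 6), Add(405, 27)) = Mul(Rational(1, 6), 432) = 72)
Add(c, Mul(-1, x)) = Add(37974, Mul(-1, 72)) = Add(37974, -72) = 37902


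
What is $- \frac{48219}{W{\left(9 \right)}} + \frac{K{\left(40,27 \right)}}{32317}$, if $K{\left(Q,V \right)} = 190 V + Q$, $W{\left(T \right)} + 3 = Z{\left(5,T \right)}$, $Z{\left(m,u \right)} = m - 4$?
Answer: $\frac{1558303763}{64634} \approx 24110.0$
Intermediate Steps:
$Z{\left(m,u \right)} = -4 + m$ ($Z{\left(m,u \right)} = m - 4 = -4 + m$)
$W{\left(T \right)} = -2$ ($W{\left(T \right)} = -3 + \left(-4 + 5\right) = -3 + 1 = -2$)
$K{\left(Q,V \right)} = Q + 190 V$
$- \frac{48219}{W{\left(9 \right)}} + \frac{K{\left(40,27 \right)}}{32317} = - \frac{48219}{-2} + \frac{40 + 190 \cdot 27}{32317} = \left(-48219\right) \left(- \frac{1}{2}\right) + \left(40 + 5130\right) \frac{1}{32317} = \frac{48219}{2} + 5170 \cdot \frac{1}{32317} = \frac{48219}{2} + \frac{5170}{32317} = \frac{1558303763}{64634}$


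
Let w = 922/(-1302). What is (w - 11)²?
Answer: 58094884/423801 ≈ 137.08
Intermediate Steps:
w = -461/651 (w = 922*(-1/1302) = -461/651 ≈ -0.70814)
(w - 11)² = (-461/651 - 11)² = (-7622/651)² = 58094884/423801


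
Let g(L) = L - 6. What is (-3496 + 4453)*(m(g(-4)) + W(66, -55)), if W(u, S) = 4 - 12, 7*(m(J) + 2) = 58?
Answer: -11484/7 ≈ -1640.6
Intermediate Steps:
g(L) = -6 + L
m(J) = 44/7 (m(J) = -2 + (⅐)*58 = -2 + 58/7 = 44/7)
W(u, S) = -8
(-3496 + 4453)*(m(g(-4)) + W(66, -55)) = (-3496 + 4453)*(44/7 - 8) = 957*(-12/7) = -11484/7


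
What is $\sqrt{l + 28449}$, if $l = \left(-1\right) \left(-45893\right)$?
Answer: $\sqrt{74342} \approx 272.66$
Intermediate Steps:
$l = 45893$
$\sqrt{l + 28449} = \sqrt{45893 + 28449} = \sqrt{74342}$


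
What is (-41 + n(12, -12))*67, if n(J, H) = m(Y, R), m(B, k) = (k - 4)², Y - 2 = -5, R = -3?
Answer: 536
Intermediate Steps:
Y = -3 (Y = 2 - 5 = -3)
m(B, k) = (-4 + k)²
n(J, H) = 49 (n(J, H) = (-4 - 3)² = (-7)² = 49)
(-41 + n(12, -12))*67 = (-41 + 49)*67 = 8*67 = 536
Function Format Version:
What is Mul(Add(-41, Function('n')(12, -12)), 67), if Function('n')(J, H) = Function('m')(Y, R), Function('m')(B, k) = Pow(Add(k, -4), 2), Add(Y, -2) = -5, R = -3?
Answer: 536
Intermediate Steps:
Y = -3 (Y = Add(2, -5) = -3)
Function('m')(B, k) = Pow(Add(-4, k), 2)
Function('n')(J, H) = 49 (Function('n')(J, H) = Pow(Add(-4, -3), 2) = Pow(-7, 2) = 49)
Mul(Add(-41, Function('n')(12, -12)), 67) = Mul(Add(-41, 49), 67) = Mul(8, 67) = 536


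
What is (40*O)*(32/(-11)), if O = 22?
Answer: -2560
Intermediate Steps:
(40*O)*(32/(-11)) = (40*22)*(32/(-11)) = 880*(32*(-1/11)) = 880*(-32/11) = -2560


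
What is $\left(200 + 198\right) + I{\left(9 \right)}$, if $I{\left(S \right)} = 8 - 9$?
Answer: $397$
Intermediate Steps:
$I{\left(S \right)} = -1$ ($I{\left(S \right)} = 8 - 9 = -1$)
$\left(200 + 198\right) + I{\left(9 \right)} = \left(200 + 198\right) - 1 = 398 - 1 = 397$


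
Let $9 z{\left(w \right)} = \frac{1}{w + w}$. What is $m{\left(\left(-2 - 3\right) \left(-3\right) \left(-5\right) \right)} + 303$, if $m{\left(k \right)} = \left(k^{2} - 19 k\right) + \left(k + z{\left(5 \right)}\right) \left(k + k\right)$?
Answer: $\frac{55804}{3} \approx 18601.0$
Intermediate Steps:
$z{\left(w \right)} = \frac{1}{18 w}$ ($z{\left(w \right)} = \frac{1}{9 \left(w + w\right)} = \frac{1}{9 \cdot 2 w} = \frac{\frac{1}{2} \frac{1}{w}}{9} = \frac{1}{18 w}$)
$m{\left(k \right)} = k^{2} - 19 k + 2 k \left(\frac{1}{90} + k\right)$ ($m{\left(k \right)} = \left(k^{2} - 19 k\right) + \left(k + \frac{1}{18 \cdot 5}\right) \left(k + k\right) = \left(k^{2} - 19 k\right) + \left(k + \frac{1}{18} \cdot \frac{1}{5}\right) 2 k = \left(k^{2} - 19 k\right) + \left(k + \frac{1}{90}\right) 2 k = \left(k^{2} - 19 k\right) + \left(\frac{1}{90} + k\right) 2 k = \left(k^{2} - 19 k\right) + 2 k \left(\frac{1}{90} + k\right) = k^{2} - 19 k + 2 k \left(\frac{1}{90} + k\right)$)
$m{\left(\left(-2 - 3\right) \left(-3\right) \left(-5\right) \right)} + 303 = \frac{\left(-2 - 3\right) \left(-3\right) \left(-5\right) \left(-854 + 135 \left(-2 - 3\right) \left(-3\right) \left(-5\right)\right)}{45} + 303 = \frac{\left(-5\right) \left(-3\right) \left(-5\right) \left(-854 + 135 \left(-5\right) \left(-3\right) \left(-5\right)\right)}{45} + 303 = \frac{15 \left(-5\right) \left(-854 + 135 \cdot 15 \left(-5\right)\right)}{45} + 303 = \frac{1}{45} \left(-75\right) \left(-854 + 135 \left(-75\right)\right) + 303 = \frac{1}{45} \left(-75\right) \left(-854 - 10125\right) + 303 = \frac{1}{45} \left(-75\right) \left(-10979\right) + 303 = \frac{54895}{3} + 303 = \frac{55804}{3}$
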